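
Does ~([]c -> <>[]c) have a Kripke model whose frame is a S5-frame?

No, unsatisfiable

1. ~([]c -> <>[]c), u
2. []c, u
3. ~<>[]c, u
4. c, u
5. ~[]c, u
6. ~c, v
7. c, v
Accessibility: uRu, uRv, vRu, vRv
Branch closes: c and ~c both at v.
Every branch closes; the branch above is one of them.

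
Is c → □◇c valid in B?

Tableau for the negation ¬(c → □◇c):
1. ¬(c → □◇c), 0
2. c, 0
3. ¬□◇c, 0
4. ¬◇c, 1
5. ¬c, 0
Accessibility: 0R0, 0R1, 1R0, 1R1
Branch closes: c and ¬c both at 0.
Every branch of the negation's tableau closes; the branch above is one of them.

Valid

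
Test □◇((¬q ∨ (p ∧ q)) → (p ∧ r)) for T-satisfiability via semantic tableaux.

Yes, satisfiable

1. □◇((¬q ∨ (p ∧ q)) → (p ∧ r)), u
2. ◇((¬q ∨ (p ∧ q)) → (p ∧ r)), u   [□-rule on 1 via uRu]
3. (¬q ∨ (p ∧ q)) → (p ∧ r), v   [◇-rule on 2: fresh world v, uRv]
4. ◇((¬q ∨ (p ∧ q)) → (p ∧ r)), v   [□-rule on 1 via uRv]
5. p ∧ r, v   [→-rule on 3 (branches; this branch)]
6. p, v   [∧-rule on 5]
7. r, v   [∧-rule on 5]
8. (¬q ∨ (p ∧ q)) → (p ∧ r), w   [◇-rule on 4: fresh world w, vRw]
9. p ∧ r, w   [→-rule on 8 (branches; this branch)]
10. p, w   [∧-rule on 9]
11. r, w   [∧-rule on 9]
Accessibility: uRu, uRv, vRv, vRw, wRw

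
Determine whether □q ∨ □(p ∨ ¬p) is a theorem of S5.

Valid

Tableau for the negation ¬(□q ∨ □(p ∨ ¬p)):
1. ¬(□q ∨ □(p ∨ ¬p)), w0
2. ¬□q, w0
3. ¬□(p ∨ ¬p), w0
4. ¬q, w1
5. ¬(p ∨ ¬p), w2
6. ¬p, w2
7. p, w2
Accessibility: w0Rw0, w0Rw1, w0Rw2, w1Rw0, w1Rw1, w1Rw2, w2Rw0, w2Rw1, w2Rw2
Branch closes: p and ¬p both at w2.
Every branch of the negation's tableau closes; the branch above is one of them.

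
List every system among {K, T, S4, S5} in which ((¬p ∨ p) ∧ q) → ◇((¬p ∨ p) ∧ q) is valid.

K-tableau for the negation ¬(((¬p ∨ p) ∧ q) → ◇((¬p ∨ p) ∧ q)):
1. ¬(((¬p ∨ p) ∧ q) → ◇((¬p ∨ p) ∧ q)), u
2. (¬p ∨ p) ∧ q, u
3. ¬◇((¬p ∨ p) ∧ q), u
4. ¬p ∨ p, u
5. q, u
6. p, u
Complete open branch: countermodel on a K-frame, so not valid in K.
T-tableau for the negation ¬(((¬p ∨ p) ∧ q) → ◇((¬p ∨ p) ∧ q)):
1. ¬(((¬p ∨ p) ∧ q) → ◇((¬p ∨ p) ∧ q)), u
2. (¬p ∨ p) ∧ q, u
3. ¬◇((¬p ∨ p) ∧ q), u
4. ¬p ∨ p, u
5. q, u
6. ¬((¬p ∨ p) ∧ q), u
7. p, u
8. ¬(¬p ∨ p), u
9. ¬p, u
Accessibility: uRu
Branch closes: p and ¬p both at u.
Every branch closes (one shown): valid in T, hence also in S4, S5 (every theorem of T is a theorem of S4 and S5).

T, S4, S5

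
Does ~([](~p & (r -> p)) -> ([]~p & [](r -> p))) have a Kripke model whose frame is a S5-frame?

1. ~([](~p & (r -> p)) -> ([]~p & [](r -> p))), w0
2. [](~p & (r -> p)), w0
3. ~([]~p & [](r -> p)), w0
4. ~p & (r -> p), w0
5. ~p, w0
6. r -> p, w0
7. ~[](r -> p), w0
8. ~r, w0
9. ~(r -> p), w1
10. r, w1
11. ~p, w1
12. ~p & (r -> p), w1
13. r -> p, w1
14. p, w1
Accessibility: w0Rw0, w0Rw1, w1Rw0, w1Rw1
Branch closes: p and ~p both at w1.
All branches of the tableau close; one closing branch shown above.

Unsatisfiable (every branch closes)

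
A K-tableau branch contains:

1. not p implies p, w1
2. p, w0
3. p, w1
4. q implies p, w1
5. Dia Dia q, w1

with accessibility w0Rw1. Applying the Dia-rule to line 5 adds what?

a fresh world w2 with w1Rw2, and Dia q at w2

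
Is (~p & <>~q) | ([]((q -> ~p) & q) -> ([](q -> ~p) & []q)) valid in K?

Tableau for the negation ~((~p & <>~q) | ([]((q -> ~p) & q) -> ([](q -> ~p) & []q))):
1. ~((~p & <>~q) | ([]((q -> ~p) & q) -> ([](q -> ~p) & []q))), u
2. ~(~p & <>~q), u
3. ~([]((q -> ~p) & q) -> ([](q -> ~p) & []q)), u
4. []((q -> ~p) & q), u
5. ~([](q -> ~p) & []q), u
6. ~<>~q, u
7. ~[](q -> ~p), u
8. ~(q -> ~p), v
9. q, v
10. p, v
11. (q -> ~p) & q, v
12. q -> ~p, v
13. ~p, v
Accessibility: uRv
Branch closes: p and ~p both at v.
All branches of the negation close; one closing branch shown above.

Valid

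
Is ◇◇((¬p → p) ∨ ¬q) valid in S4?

Invalid (countermodel exists)

Tableau for the negation ¬◇◇((¬p → p) ∨ ¬q):
1. ¬◇◇((¬p → p) ∨ ¬q), w0
2. ¬◇((¬p → p) ∨ ¬q), w0
3. ¬((¬p → p) ∨ ¬q), w0
4. ¬(¬p → p), w0
5. q, w0
6. ¬p, w0
Accessibility: w0Rw0
The negation has an open branch (countermodel exists).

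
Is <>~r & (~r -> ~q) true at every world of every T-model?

Tableau for the negation ~(<>~r & (~r -> ~q)):
1. ~(<>~r & (~r -> ~q)), 0
2. ~(~r -> ~q), 0   [~&-rule on 1 (branches; this branch)]
3. ~r, 0   [~->-rule on 2]
4. q, 0   [~->-rule on 2]
Accessibility: 0R0
The negation has an open branch (countermodel exists).

Invalid (countermodel exists)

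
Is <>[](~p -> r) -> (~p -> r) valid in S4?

Tableau for the negation ~(<>[](~p -> r) -> (~p -> r)):
1. ~(<>[](~p -> r) -> (~p -> r)), w0
2. <>[](~p -> r), w0
3. ~(~p -> r), w0
4. ~p, w0
5. ~r, w0
6. [](~p -> r), w1
7. ~p -> r, w1
8. r, w1
Accessibility: w0Rw0, w0Rw1, w1Rw1
The negation has an open branch (countermodel exists).

No, not valid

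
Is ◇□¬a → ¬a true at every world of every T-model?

No, not valid

Tableau for the negation ¬(◇□¬a → ¬a):
1. ¬(◇□¬a → ¬a), u
2. ◇□¬a, u
3. a, u
4. □¬a, v
5. ¬a, v
Accessibility: uRu, uRv, vRv
The negation has an open branch (countermodel exists).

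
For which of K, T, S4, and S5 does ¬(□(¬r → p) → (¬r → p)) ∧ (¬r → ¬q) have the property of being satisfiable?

T-tableau for the formula:
1. ¬(□(¬r → p) → (¬r → p)) ∧ (¬r → ¬q), w0
2. ¬(□(¬r → p) → (¬r → p)), w0   [∧-rule on 1]
3. ¬r → ¬q, w0   [∧-rule on 1]
4. □(¬r → p), w0   [¬→-rule on 2]
5. ¬(¬r → p), w0   [¬→-rule on 2]
6. ¬r, w0   [¬→-rule on 5]
7. ¬p, w0   [¬→-rule on 5]
8. ¬r → p, w0   [□-rule on 4 via w0Rw0]
9. ¬q, w0   [→-rule on 3 (branches; this branch)]
10. p, w0   [→-rule on 8 (branches; this branch)]
Accessibility: w0Rw0
Branch closes: p and ¬p both at w0.
Every branch closes (one shown): unsatisfiable in T, hence also in S4, S5 (every S4/S5-frame is a T-frame).
K-tableau for the formula:
1. ¬(□(¬r → p) → (¬r → p)) ∧ (¬r → ¬q), w0
2. ¬(□(¬r → p) → (¬r → p)), w0   [∧-rule on 1]
3. ¬r → ¬q, w0   [∧-rule on 1]
4. □(¬r → p), w0   [¬→-rule on 2]
5. ¬(¬r → p), w0   [¬→-rule on 2]
6. ¬r, w0   [¬→-rule on 5]
7. ¬p, w0   [¬→-rule on 5]
8. ¬q, w0   [→-rule on 3 (branches; this branch)]
Complete open branch: satisfiable in K.

K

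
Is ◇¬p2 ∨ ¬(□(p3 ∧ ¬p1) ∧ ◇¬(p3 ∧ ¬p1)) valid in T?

Tableau for the negation ¬(◇¬p2 ∨ ¬(□(p3 ∧ ¬p1) ∧ ◇¬(p3 ∧ ¬p1))):
1. ¬(◇¬p2 ∨ ¬(□(p3 ∧ ¬p1) ∧ ◇¬(p3 ∧ ¬p1))), u
2. ¬◇¬p2, u
3. □(p3 ∧ ¬p1) ∧ ◇¬(p3 ∧ ¬p1), u
4. □(p3 ∧ ¬p1), u
5. ◇¬(p3 ∧ ¬p1), u
6. p2, u
7. p3 ∧ ¬p1, u
8. p3, u
9. ¬p1, u
10. ¬(p3 ∧ ¬p1), v
11. p2, v
12. p3 ∧ ¬p1, v
13. p3, v
14. ¬p1, v
15. p1, v
Accessibility: uRu, uRv, vRv
Branch closes: p1 and ¬p1 both at v.
All branches of the negation close; one closing branch shown above.

Yes, valid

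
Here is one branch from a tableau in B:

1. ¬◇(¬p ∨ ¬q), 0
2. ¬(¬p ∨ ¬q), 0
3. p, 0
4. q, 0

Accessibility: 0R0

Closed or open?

No, open

No world carries both an atom and its negation.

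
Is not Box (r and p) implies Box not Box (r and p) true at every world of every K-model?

Tableau for the negation not (not Box (r and p) implies Box not Box (r and p)):
1. not (not Box (r and p) implies Box not Box (r and p)), w0
2. not Box (r and p), w0
3. not Box not Box (r and p), w0
4. not (r and p), w1
5. not p, w1
6. Box (r and p), w2
Accessibility: w0Rw1, w0Rw2
The negation has an open branch (countermodel exists).

No, not valid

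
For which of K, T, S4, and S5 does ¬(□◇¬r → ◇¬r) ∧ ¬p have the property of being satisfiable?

K

T-tableau for the formula:
1. ¬(□◇¬r → ◇¬r) ∧ ¬p, u
2. ¬(□◇¬r → ◇¬r), u
3. ¬p, u
4. □◇¬r, u
5. ¬◇¬r, u
6. ◇¬r, u
7. r, u
8. ¬r, v
9. ◇¬r, v
10. r, v
Accessibility: uRu, uRv, vRv
Branch closes: r and ¬r both at v.
Every branch closes (one shown): unsatisfiable in T, hence also in S4, S5 (every S4/S5-frame is a T-frame).
K-tableau for the formula:
1. ¬(□◇¬r → ◇¬r) ∧ ¬p, u
2. ¬(□◇¬r → ◇¬r), u
3. ¬p, u
4. □◇¬r, u
5. ¬◇¬r, u
Complete open branch: satisfiable in K.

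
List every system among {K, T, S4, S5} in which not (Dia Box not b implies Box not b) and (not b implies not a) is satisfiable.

S4-tableau for the formula:
1. not (Dia Box not b implies Box not b) and (not b implies not a), u
2. not (Dia Box not b implies Box not b), u   [and-rule on 1]
3. not b implies not a, u   [and-rule on 1]
4. Dia Box not b, u   [neg-implies-rule on 2]
5. not Box not b, u   [neg-implies-rule on 2]
6. not a, u   [implies-rule on 3 (branches; this branch)]
7. Box not b, v   [Dia-rule on 4: fresh world v, uRv]
8. not b, v   [Box-rule on 7 via vRv]
9. b, w   [neg-Box-rule on 5: fresh world w, uRw]
Accessibility: uRu, uRv, uRw, vRv, wRw
Complete open branch: satisfiable in S4, hence also in K, T (this S4-model is also a K-model and a T-model).
S5-tableau for the formula:
1. not (Dia Box not b implies Box not b) and (not b implies not a), u
2. not (Dia Box not b implies Box not b), u   [and-rule on 1]
3. not b implies not a, u   [and-rule on 1]
4. Dia Box not b, u   [neg-implies-rule on 2]
5. not Box not b, u   [neg-implies-rule on 2]
6. not a, u   [implies-rule on 3 (branches; this branch)]
7. Box not b, v   [Dia-rule on 4: fresh world v, uRv]
8. not b, u   [Box-rule on 7 via vRu]
9. not b, v   [Box-rule on 7 via vRv]
10. b, w   [neg-Box-rule on 5: fresh world w, uRw]
11. not b, w   [Box-rule on 7 via vRw]
Accessibility: uRu, uRv, uRw, vRu, vRv, vRw, wRu, wRv, wRw
Branch closes: b and not b both at w.
Every branch closes (one shown): unsatisfiable in S5.

K, T, S4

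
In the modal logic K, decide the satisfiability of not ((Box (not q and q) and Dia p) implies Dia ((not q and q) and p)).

1. not ((Box (not q and q) and Dia p) implies Dia ((not q and q) and p)), u
2. Box (not q and q) and Dia p, u   [neg-implies-rule on 1]
3. not Dia ((not q and q) and p), u   [neg-implies-rule on 1]
4. Box (not q and q), u   [and-rule on 2]
5. Dia p, u   [and-rule on 2]
6. p, v   [Dia-rule on 5: fresh world v, uRv]
7. not ((not q and q) and p), v   [neg-Dia-rule on 3 via uRv]
8. not q and q, v   [Box-rule on 4 via uRv]
9. not q, v   [and-rule on 8]
10. q, v   [and-rule on 8]
Accessibility: uRv
Branch closes: q and not q both at v.
(One branch shown.) All branches close.

Unsatisfiable (every branch closes)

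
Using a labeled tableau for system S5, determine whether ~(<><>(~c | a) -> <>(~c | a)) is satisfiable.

Unsatisfiable (every branch closes)

1. ~(<><>(~c | a) -> <>(~c | a)), u
2. <><>(~c | a), u
3. ~<>(~c | a), u
4. ~(~c | a), u
5. c, u
6. ~a, u
7. <>(~c | a), v
8. ~(~c | a), v
9. c, v
10. ~a, v
11. ~c | a, w
12. ~(~c | a), w
13. c, w
14. ~a, w
15. a, w
Accessibility: uRu, uRv, uRw, vRu, vRv, vRw, wRu, wRv, wRw
Branch closes: a and ~a both at w.
Every branch closes; the branch above is one of them.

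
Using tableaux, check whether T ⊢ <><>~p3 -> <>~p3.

Tableau for the negation ~(<><>~p3 -> <>~p3):
1. ~(<><>~p3 -> <>~p3), 0
2. <><>~p3, 0   [~->-rule on 1]
3. ~<>~p3, 0   [~->-rule on 1]
4. p3, 0   [~<>-rule on 3 via 0R0]
5. <>~p3, 1   [<>-rule on 2: fresh world 1, 0R1]
6. p3, 1   [~<>-rule on 3 via 0R1]
7. ~p3, 2   [<>-rule on 5: fresh world 2, 1R2]
Accessibility: 0R0, 0R1, 1R1, 1R2, 2R2
The negation has an open branch (countermodel exists).

Not valid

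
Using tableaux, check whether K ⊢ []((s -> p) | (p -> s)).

Tableau for the negation ~[]((s -> p) | (p -> s)):
1. ~[]((s -> p) | (p -> s)), w0
2. ~((s -> p) | (p -> s)), w1
3. ~(s -> p), w1
4. ~(p -> s), w1
5. s, w1
6. ~p, w1
7. p, w1
8. ~s, w1
Accessibility: w0Rw1
Branch closes: p and ~p both at w1.
All branches of the negation close; one closing branch shown above.

Yes, valid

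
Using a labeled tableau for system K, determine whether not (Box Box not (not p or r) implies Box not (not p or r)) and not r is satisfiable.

Satisfiable

1. not (Box Box not (not p or r) implies Box not (not p or r)) and not r, u
2. not (Box Box not (not p or r) implies Box not (not p or r)), u
3. not r, u
4. Box Box not (not p or r), u
5. not Box not (not p or r), u
6. not p or r, v
7. Box not (not p or r), v
8. r, v
Accessibility: uRv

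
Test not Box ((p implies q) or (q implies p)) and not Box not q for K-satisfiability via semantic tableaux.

1. not Box ((p implies q) or (q implies p)) and not Box not q, w0
2. not Box ((p implies q) or (q implies p)), w0
3. not Box not q, w0
4. not ((p implies q) or (q implies p)), w1
5. not (p implies q), w1
6. not (q implies p), w1
7. p, w1
8. not q, w1
9. q, w1
10. not p, w1
Accessibility: w0Rw1
Branch closes: q and not q both at w1.
Every branch closes; the branch above is one of them.

Unsatisfiable (every branch closes)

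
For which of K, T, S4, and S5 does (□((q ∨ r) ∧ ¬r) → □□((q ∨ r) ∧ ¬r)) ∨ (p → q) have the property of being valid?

T, S4, S5

T-tableau for the negation ¬((□((q ∨ r) ∧ ¬r) → □□((q ∨ r) ∧ ¬r)) ∨ (p → q)):
1. ¬((□((q ∨ r) ∧ ¬r) → □□((q ∨ r) ∧ ¬r)) ∨ (p → q)), 0
2. ¬(□((q ∨ r) ∧ ¬r) → □□((q ∨ r) ∧ ¬r)), 0
3. ¬(p → q), 0
4. □((q ∨ r) ∧ ¬r), 0
5. ¬□□((q ∨ r) ∧ ¬r), 0
6. p, 0
7. ¬q, 0
8. (q ∨ r) ∧ ¬r, 0
9. q ∨ r, 0
10. ¬r, 0
11. r, 0
Accessibility: 0R0
Branch closes: r and ¬r both at 0.
Every branch closes (one shown): valid in T, hence also in S4, S5 (every theorem of T is a theorem of S4 and S5).
K-tableau for the negation ¬((□((q ∨ r) ∧ ¬r) → □□((q ∨ r) ∧ ¬r)) ∨ (p → q)):
1. ¬((□((q ∨ r) ∧ ¬r) → □□((q ∨ r) ∧ ¬r)) ∨ (p → q)), 0
2. ¬(□((q ∨ r) ∧ ¬r) → □□((q ∨ r) ∧ ¬r)), 0
3. ¬(p → q), 0
4. □((q ∨ r) ∧ ¬r), 0
5. ¬□□((q ∨ r) ∧ ¬r), 0
6. p, 0
7. ¬q, 0
8. ¬□((q ∨ r) ∧ ¬r), 1
9. (q ∨ r) ∧ ¬r, 1
10. q ∨ r, 1
11. ¬r, 1
12. q, 1
13. ¬((q ∨ r) ∧ ¬r), 2
14. r, 2
Accessibility: 0R1, 1R2
Complete open branch: countermodel on a K-frame, so not valid in K.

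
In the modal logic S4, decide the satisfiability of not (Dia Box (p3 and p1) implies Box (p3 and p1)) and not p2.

1. not (Dia Box (p3 and p1) implies Box (p3 and p1)) and not p2, 0
2. not (Dia Box (p3 and p1) implies Box (p3 and p1)), 0
3. not p2, 0
4. Dia Box (p3 and p1), 0
5. not Box (p3 and p1), 0
6. Box (p3 and p1), 1
7. p3 and p1, 1
8. p3, 1
9. p1, 1
10. not (p3 and p1), 2
11. not p1, 2
Accessibility: 0R0, 0R1, 0R2, 1R1, 2R2

Satisfiable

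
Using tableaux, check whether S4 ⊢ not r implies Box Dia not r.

Not valid

Tableau for the negation not (not r implies Box Dia not r):
1. not (not r implies Box Dia not r), u
2. not r, u   [neg-implies-rule on 1]
3. not Box Dia not r, u   [neg-implies-rule on 1]
4. not Dia not r, v   [neg-Box-rule on 3: fresh world v, uRv]
5. r, v   [neg-Dia-rule on 4 via vRv]
Accessibility: uRu, uRv, vRv
The negation has an open branch (countermodel exists).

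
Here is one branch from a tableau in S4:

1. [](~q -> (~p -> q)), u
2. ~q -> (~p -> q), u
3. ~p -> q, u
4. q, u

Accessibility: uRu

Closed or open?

No world carries both an atom and its negation.

Not closed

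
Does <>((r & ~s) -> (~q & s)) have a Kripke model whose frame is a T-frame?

Yes, satisfiable

1. <>((r & ~s) -> (~q & s)), 0
2. (r & ~s) -> (~q & s), 1
3. ~q & s, 1
4. ~q, 1
5. s, 1
Accessibility: 0R0, 0R1, 1R1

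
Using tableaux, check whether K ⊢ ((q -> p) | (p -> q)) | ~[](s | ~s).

Valid in K

Tableau for the negation ~(((q -> p) | (p -> q)) | ~[](s | ~s)):
1. ~(((q -> p) | (p -> q)) | ~[](s | ~s)), 0
2. ~((q -> p) | (p -> q)), 0
3. [](s | ~s), 0
4. ~(q -> p), 0
5. ~(p -> q), 0
6. q, 0
7. ~p, 0
8. p, 0
9. ~q, 0
Branch closes: p and ~p both at 0.
Every branch of the negation's tableau closes; the branch above is one of them.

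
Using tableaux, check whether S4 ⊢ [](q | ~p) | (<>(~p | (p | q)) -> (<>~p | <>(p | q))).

Valid in S4

Tableau for the negation ~([](q | ~p) | (<>(~p | (p | q)) -> (<>~p | <>(p | q)))):
1. ~([](q | ~p) | (<>(~p | (p | q)) -> (<>~p | <>(p | q)))), w0
2. ~[](q | ~p), w0
3. ~(<>(~p | (p | q)) -> (<>~p | <>(p | q))), w0
4. <>(~p | (p | q)), w0
5. ~(<>~p | <>(p | q)), w0
6. ~<>~p, w0
7. ~<>(p | q), w0
8. p, w0
9. ~(p | q), w0
10. ~p, w0
11. ~q, w0
Accessibility: w0Rw0
Branch closes: p and ~p both at w0.
Every branch of the negation's tableau closes; the branch above is one of them.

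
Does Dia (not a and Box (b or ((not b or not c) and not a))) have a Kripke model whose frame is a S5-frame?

1. Dia (not a and Box (b or ((not b or not c) and not a))), 0
2. not a and Box (b or ((not b or not c) and not a)), 1   [Dia-rule on 1: fresh world 1, 0R1]
3. not a, 1   [and-rule on 2]
4. Box (b or ((not b or not c) and not a)), 1   [and-rule on 2]
5. b or ((not b or not c) and not a), 0   [Box-rule on 4 via 1R0]
6. b or ((not b or not c) and not a), 1   [Box-rule on 4 via 1R1]
7. (not b or not c) and not a, 0   [or-rule on 5 (branches; this branch)]
8. not b or not c, 0   [and-rule on 7]
9. not a, 0   [and-rule on 7]
10. (not b or not c) and not a, 1   [or-rule on 6 (branches; this branch)]
11. not b or not c, 1   [and-rule on 10]
12. not c, 0   [or-rule on 8 (branches; this branch)]
13. not c, 1   [or-rule on 11 (branches; this branch)]
Accessibility: 0R0, 0R1, 1R0, 1R1

Yes, satisfiable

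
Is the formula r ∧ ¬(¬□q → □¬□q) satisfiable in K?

Satisfiable (open branch found)

1. r ∧ ¬(¬□q → □¬□q), u
2. r, u   [∧-rule on 1]
3. ¬(¬□q → □¬□q), u   [∧-rule on 1]
4. ¬□q, u   [¬→-rule on 3]
5. ¬□¬□q, u   [¬→-rule on 3]
6. ¬q, v   [¬□-rule on 4: fresh world v, uRv]
7. □q, w   [¬□-rule on 5: fresh world w, uRw]
Accessibility: uRv, uRw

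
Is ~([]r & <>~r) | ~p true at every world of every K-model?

Valid

Tableau for the negation ~(~([]r & <>~r) | ~p):
1. ~(~([]r & <>~r) | ~p), u
2. []r & <>~r, u
3. p, u
4. []r, u
5. <>~r, u
6. ~r, v
7. r, v
Accessibility: uRv
Branch closes: r and ~r both at v.
Every branch of the negation's tableau closes; the branch above is one of them.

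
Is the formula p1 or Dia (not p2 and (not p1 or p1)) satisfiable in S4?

1. p1 or Dia (not p2 and (not p1 or p1)), u
2. Dia (not p2 and (not p1 or p1)), u   [or-rule on 1 (branches; this branch)]
3. not p2 and (not p1 or p1), v   [Dia-rule on 2: fresh world v, uRv]
4. not p2, v   [and-rule on 3]
5. not p1 or p1, v   [and-rule on 3]
6. p1, v   [or-rule on 5 (branches; this branch)]
Accessibility: uRu, uRv, vRv

Satisfiable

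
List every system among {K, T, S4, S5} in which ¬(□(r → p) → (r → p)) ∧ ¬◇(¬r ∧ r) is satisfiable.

T-tableau for the formula:
1. ¬(□(r → p) → (r → p)) ∧ ¬◇(¬r ∧ r), u
2. ¬(□(r → p) → (r → p)), u
3. ¬◇(¬r ∧ r), u
4. □(r → p), u
5. ¬(r → p), u
6. r, u
7. ¬p, u
8. ¬(¬r ∧ r), u
9. r → p, u
10. p, u
Accessibility: uRu
Branch closes: p and ¬p both at u.
Every branch closes (one shown): unsatisfiable in T, hence also in S4, S5 (every S4/S5-frame is a T-frame).
K-tableau for the formula:
1. ¬(□(r → p) → (r → p)) ∧ ¬◇(¬r ∧ r), u
2. ¬(□(r → p) → (r → p)), u
3. ¬◇(¬r ∧ r), u
4. □(r → p), u
5. ¬(r → p), u
6. r, u
7. ¬p, u
Complete open branch: satisfiable in K.

K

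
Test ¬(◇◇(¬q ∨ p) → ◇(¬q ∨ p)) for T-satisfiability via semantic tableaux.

1. ¬(◇◇(¬q ∨ p) → ◇(¬q ∨ p)), 0
2. ◇◇(¬q ∨ p), 0
3. ¬◇(¬q ∨ p), 0
4. ¬(¬q ∨ p), 0
5. q, 0
6. ¬p, 0
7. ◇(¬q ∨ p), 1
8. ¬(¬q ∨ p), 1
9. q, 1
10. ¬p, 1
11. ¬q ∨ p, 2
12. p, 2
Accessibility: 0R0, 0R1, 1R1, 1R2, 2R2

Satisfiable (open branch found)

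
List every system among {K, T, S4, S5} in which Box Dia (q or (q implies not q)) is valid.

K-tableau for the negation not Box Dia (q or (q implies not q)):
1. not Box Dia (q or (q implies not q)), w0
2. not Dia (q or (q implies not q)), w1   [neg-Box-rule on 1: fresh world w1, w0Rw1]
Accessibility: w0Rw1
Complete open branch: countermodel on a K-frame, so not valid in K.
T-tableau for the negation not Box Dia (q or (q implies not q)):
1. not Box Dia (q or (q implies not q)), w0
2. not Dia (q or (q implies not q)), w1   [neg-Box-rule on 1: fresh world w1, w0Rw1]
3. not (q or (q implies not q)), w1   [neg-Dia-rule on 2 via w1Rw1]
4. not q, w1   [neg-or-rule on 3]
5. not (q implies not q), w1   [neg-or-rule on 3]
6. q, w1   [neg-implies-rule on 5]
Accessibility: w0Rw0, w0Rw1, w1Rw1
Branch closes: q and not q both at w1.
Every branch closes (one shown): valid in T, hence also in S4, S5 (every theorem of T is a theorem of S4 and S5).

T, S4, S5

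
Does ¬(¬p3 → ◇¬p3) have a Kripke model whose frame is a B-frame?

No, unsatisfiable

1. ¬(¬p3 → ◇¬p3), u
2. ¬p3, u
3. ¬◇¬p3, u
4. p3, u
Accessibility: uRu
Branch closes: p3 and ¬p3 both at u.
All branches of the tableau close; one closing branch shown above.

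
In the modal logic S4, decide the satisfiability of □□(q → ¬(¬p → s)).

Satisfiable

1. □□(q → ¬(¬p → s)), 0
2. □(q → ¬(¬p → s)), 0
3. q → ¬(¬p → s), 0
4. ¬(¬p → s), 0
5. ¬p, 0
6. ¬s, 0
Accessibility: 0R0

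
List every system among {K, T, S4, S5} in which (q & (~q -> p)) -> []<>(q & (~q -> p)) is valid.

S5

S5-tableau for the negation ~((q & (~q -> p)) -> []<>(q & (~q -> p))):
1. ~((q & (~q -> p)) -> []<>(q & (~q -> p))), 0
2. q & (~q -> p), 0   [~->-rule on 1]
3. ~[]<>(q & (~q -> p)), 0   [~->-rule on 1]
4. q, 0   [&-rule on 2]
5. ~q -> p, 0   [&-rule on 2]
6. p, 0   [->-rule on 5 (branches; this branch)]
7. ~<>(q & (~q -> p)), 1   [~[]-rule on 3: fresh world 1, 0R1]
8. ~(q & (~q -> p)), 0   [~<>-rule on 7 via 1R0]
9. ~(q & (~q -> p)), 1   [~<>-rule on 7 via 1R1]
10. ~(~q -> p), 0   [~&-rule on 8 (branches; this branch)]
11. ~q, 0   [~->-rule on 10]
12. ~p, 0   [~->-rule on 10]
Accessibility: 0R0, 0R1, 1R0, 1R1
Branch closes: q and ~q both at 0.
Every branch closes (one shown): valid in S5.
S4-tableau for the negation ~((q & (~q -> p)) -> []<>(q & (~q -> p))):
1. ~((q & (~q -> p)) -> []<>(q & (~q -> p))), 0
2. q & (~q -> p), 0   [~->-rule on 1]
3. ~[]<>(q & (~q -> p)), 0   [~->-rule on 1]
4. q, 0   [&-rule on 2]
5. ~q -> p, 0   [&-rule on 2]
6. p, 0   [->-rule on 5 (branches; this branch)]
7. ~<>(q & (~q -> p)), 1   [~[]-rule on 3: fresh world 1, 0R1]
8. ~(q & (~q -> p)), 1   [~<>-rule on 7 via 1R1]
9. ~(~q -> p), 1   [~&-rule on 8 (branches; this branch)]
10. ~q, 1   [~->-rule on 9]
11. ~p, 1   [~->-rule on 9]
Accessibility: 0R0, 0R1, 1R1
Complete open branch: countermodel on an S4-frame, so not valid in S4, nor in K, T (the same frame is also a K-frame and a T-frame).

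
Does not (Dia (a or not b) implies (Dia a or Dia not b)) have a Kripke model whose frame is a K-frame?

1. not (Dia (a or not b) implies (Dia a or Dia not b)), u
2. Dia (a or not b), u
3. not (Dia a or Dia not b), u
4. not Dia a, u
5. not Dia not b, u
6. a or not b, v
7. not a, v
8. b, v
9. not b, v
Accessibility: uRv
Branch closes: b and not b both at v.
All branches of the tableau close; one closing branch shown above.

No, unsatisfiable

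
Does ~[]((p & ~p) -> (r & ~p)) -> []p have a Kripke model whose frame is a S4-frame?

Yes, satisfiable

1. ~[]((p & ~p) -> (r & ~p)) -> []p, 0
2. []p, 0   [->-rule on 1 (branches; this branch)]
3. p, 0   [[]-rule on 2 via 0R0]
Accessibility: 0R0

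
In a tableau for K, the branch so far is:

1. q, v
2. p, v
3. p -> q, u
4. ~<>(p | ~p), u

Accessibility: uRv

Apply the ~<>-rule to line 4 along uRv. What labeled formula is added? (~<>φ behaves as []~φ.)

~(p | ~p), v

~<>φ behaves as []~φ: propagate the negated body to each accessible world.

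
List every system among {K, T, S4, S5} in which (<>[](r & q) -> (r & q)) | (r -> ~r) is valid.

S4-tableau for the negation ~((<>[](r & q) -> (r & q)) | (r -> ~r)):
1. ~((<>[](r & q) -> (r & q)) | (r -> ~r)), 0
2. ~(<>[](r & q) -> (r & q)), 0   [~|-rule on 1]
3. ~(r -> ~r), 0   [~|-rule on 1]
4. <>[](r & q), 0   [~->-rule on 2]
5. ~(r & q), 0   [~->-rule on 2]
6. r, 0   [~->-rule on 3]
7. ~q, 0   [~&-rule on 5 (branches; this branch)]
8. [](r & q), 1   [<>-rule on 4: fresh world 1, 0R1]
9. r & q, 1   [[]-rule on 8 via 1R1]
10. r, 1   [&-rule on 9]
11. q, 1   [&-rule on 9]
Accessibility: 0R0, 0R1, 1R1
Complete open branch: countermodel on an S4-frame, so not valid in S4, nor in K, T (the same frame is also a K-frame and a T-frame).
S5-tableau for the negation ~((<>[](r & q) -> (r & q)) | (r -> ~r)):
1. ~((<>[](r & q) -> (r & q)) | (r -> ~r)), 0
2. ~(<>[](r & q) -> (r & q)), 0   [~|-rule on 1]
3. ~(r -> ~r), 0   [~|-rule on 1]
4. <>[](r & q), 0   [~->-rule on 2]
5. ~(r & q), 0   [~->-rule on 2]
6. r, 0   [~->-rule on 3]
7. ~q, 0   [~&-rule on 5 (branches; this branch)]
8. [](r & q), 1   [<>-rule on 4: fresh world 1, 0R1]
9. r & q, 0   [[]-rule on 8 via 1R0]
10. q, 0   [&-rule on 9]
Accessibility: 0R0, 0R1, 1R0, 1R1
Branch closes: q and ~q both at 0.
Every branch closes (one shown): valid in S5.

S5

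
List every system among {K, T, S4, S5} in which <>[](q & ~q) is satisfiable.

T-tableau for the formula:
1. <>[](q & ~q), 0
2. [](q & ~q), 1
3. q & ~q, 1
4. q, 1
5. ~q, 1
Accessibility: 0R0, 0R1, 1R1
Branch closes: q and ~q both at 1.
Every branch closes (one shown): unsatisfiable in T, hence also in S4, S5 (every S4/S5-frame is a T-frame).
K-tableau for the formula:
1. <>[](q & ~q), 0
2. [](q & ~q), 1
Accessibility: 0R1
Complete open branch: satisfiable in K.

K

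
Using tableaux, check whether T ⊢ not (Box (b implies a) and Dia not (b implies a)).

Tableau for the negation Box (b implies a) and Dia not (b implies a):
1. Box (b implies a) and Dia not (b implies a), u
2. Box (b implies a), u
3. Dia not (b implies a), u
4. b implies a, u
5. a, u
6. not (b implies a), v
7. b, v
8. not a, v
9. b implies a, v
10. a, v
Accessibility: uRu, uRv, vRv
Branch closes: a and not a both at v.
All branches of the negation close; one closing branch shown above.

Yes, valid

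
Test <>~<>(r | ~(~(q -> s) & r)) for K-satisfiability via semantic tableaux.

Yes, satisfiable

1. <>~<>(r | ~(~(q -> s) & r)), u
2. ~<>(r | ~(~(q -> s) & r)), v
Accessibility: uRv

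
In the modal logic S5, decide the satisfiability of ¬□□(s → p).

Satisfiable

1. ¬□□(s → p), w0
2. ¬□(s → p), w1   [¬□-rule on 1: fresh world w1, w0Rw1]
3. ¬(s → p), w2   [¬□-rule on 2: fresh world w2, w1Rw2]
4. s, w2   [¬→-rule on 3]
5. ¬p, w2   [¬→-rule on 3]
Accessibility: w0Rw0, w0Rw1, w0Rw2, w1Rw0, w1Rw1, w1Rw2, w2Rw0, w2Rw1, w2Rw2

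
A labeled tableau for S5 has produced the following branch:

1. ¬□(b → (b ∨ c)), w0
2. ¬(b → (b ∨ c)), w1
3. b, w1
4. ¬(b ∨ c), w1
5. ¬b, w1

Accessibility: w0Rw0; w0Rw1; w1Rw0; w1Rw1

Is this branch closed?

Both b and ¬b appear at w1.

Yes, closed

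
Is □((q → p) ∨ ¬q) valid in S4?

Tableau for the negation ¬□((q → p) ∨ ¬q):
1. ¬□((q → p) ∨ ¬q), 0
2. ¬((q → p) ∨ ¬q), 1
3. ¬(q → p), 1
4. q, 1
5. ¬p, 1
Accessibility: 0R0, 0R1, 1R1
The negation has an open branch (countermodel exists).

No, not valid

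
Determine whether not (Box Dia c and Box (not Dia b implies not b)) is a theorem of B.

Tableau for the negation Box Dia c and Box (not Dia b implies not b):
1. Box Dia c and Box (not Dia b implies not b), 0
2. Box Dia c, 0
3. Box (not Dia b implies not b), 0
4. Dia c, 0
5. not Dia b implies not b, 0
6. not b, 0
7. c, 1
8. Dia c, 1
9. not Dia b implies not b, 1
10. not b, 1
11. c, 2
Accessibility: 0R0, 0R1, 1R0, 1R1, 1R2, 2R1, 2R2
The negation has an open branch (countermodel exists).

Not valid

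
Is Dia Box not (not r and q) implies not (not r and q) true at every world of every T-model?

Tableau for the negation not (Dia Box not (not r and q) implies not (not r and q)):
1. not (Dia Box not (not r and q) implies not (not r and q)), w0
2. Dia Box not (not r and q), w0   [neg-implies-rule on 1]
3. not r and q, w0   [neg-implies-rule on 1]
4. not r, w0   [and-rule on 3]
5. q, w0   [and-rule on 3]
6. Box not (not r and q), w1   [Dia-rule on 2: fresh world w1, w0Rw1]
7. not (not r and q), w1   [Box-rule on 6 via w1Rw1]
8. not q, w1   [neg-and-rule on 7 (branches; this branch)]
Accessibility: w0Rw0, w0Rw1, w1Rw1
The negation has an open branch (countermodel exists).

Not valid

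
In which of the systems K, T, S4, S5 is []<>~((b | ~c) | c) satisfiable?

K-tableau for the formula:
1. []<>~((b | ~c) | c), u
Complete open branch: satisfiable in K.
T-tableau for the formula:
1. []<>~((b | ~c) | c), u
2. <>~((b | ~c) | c), u
3. ~((b | ~c) | c), v
4. ~(b | ~c), v
5. ~c, v
6. ~b, v
7. c, v
Accessibility: uRu, uRv, vRv
Branch closes: c and ~c both at v.
Every branch closes (one shown): unsatisfiable in T, hence also in S4, S5 (every S4/S5-frame is a T-frame).

K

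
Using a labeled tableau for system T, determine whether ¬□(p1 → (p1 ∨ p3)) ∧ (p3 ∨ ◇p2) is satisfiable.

1. ¬□(p1 → (p1 ∨ p3)) ∧ (p3 ∨ ◇p2), u
2. ¬□(p1 → (p1 ∨ p3)), u
3. p3 ∨ ◇p2, u
4. ◇p2, u
5. ¬(p1 → (p1 ∨ p3)), v
6. p1, v
7. ¬(p1 ∨ p3), v
8. ¬p1, v
9. ¬p3, v
Accessibility: uRu, uRv, vRv
Branch closes: p1 and ¬p1 both at v.
Every branch closes; the branch above is one of them.

No, unsatisfiable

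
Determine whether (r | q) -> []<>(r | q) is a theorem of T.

Tableau for the negation ~((r | q) -> []<>(r | q)):
1. ~((r | q) -> []<>(r | q)), 0
2. r | q, 0   [~->-rule on 1]
3. ~[]<>(r | q), 0   [~->-rule on 1]
4. q, 0   [|-rule on 2 (branches; this branch)]
5. ~<>(r | q), 1   [~[]-rule on 3: fresh world 1, 0R1]
6. ~(r | q), 1   [~<>-rule on 5 via 1R1]
7. ~r, 1   [~|-rule on 6]
8. ~q, 1   [~|-rule on 6]
Accessibility: 0R0, 0R1, 1R1
The negation has an open branch (countermodel exists).

No, not valid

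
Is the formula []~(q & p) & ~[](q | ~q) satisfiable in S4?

No, unsatisfiable

1. []~(q & p) & ~[](q | ~q), w0
2. []~(q & p), w0
3. ~[](q | ~q), w0
4. ~(q & p), w0
5. ~p, w0
6. ~(q | ~q), w1
7. ~q, w1
8. q, w1
Accessibility: w0Rw0, w0Rw1, w1Rw1
Branch closes: q and ~q both at w1.
All branches of the tableau close; one closing branch shown above.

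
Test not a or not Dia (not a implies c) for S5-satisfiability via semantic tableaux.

1. not a or not Dia (not a implies c), 0
2. not Dia (not a implies c), 0
3. not (not a implies c), 0
4. not a, 0
5. not c, 0
Accessibility: 0R0

Satisfiable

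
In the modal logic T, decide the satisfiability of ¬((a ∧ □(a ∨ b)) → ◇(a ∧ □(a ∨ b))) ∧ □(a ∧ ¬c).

1. ¬((a ∧ □(a ∨ b)) → ◇(a ∧ □(a ∨ b))) ∧ □(a ∧ ¬c), w0
2. ¬((a ∧ □(a ∨ b)) → ◇(a ∧ □(a ∨ b))), w0
3. □(a ∧ ¬c), w0
4. a ∧ □(a ∨ b), w0
5. ¬◇(a ∧ □(a ∨ b)), w0
6. a, w0
7. □(a ∨ b), w0
8. a ∧ ¬c, w0
9. ¬c, w0
10. ¬(a ∧ □(a ∨ b)), w0
11. a ∨ b, w0
12. ¬□(a ∨ b), w0
13. b, w0
14. ¬(a ∨ b), w1
15. ¬a, w1
16. ¬b, w1
17. a ∧ ¬c, w1
18. a, w1
19. ¬c, w1
Accessibility: w0Rw0, w0Rw1, w1Rw1
Branch closes: a and ¬a both at w1.
All branches of the tableau close; one closing branch shown above.

Unsatisfiable (every branch closes)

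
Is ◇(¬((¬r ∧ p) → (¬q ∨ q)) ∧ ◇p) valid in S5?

Invalid (countermodel exists)

Tableau for the negation ¬◇(¬((¬r ∧ p) → (¬q ∨ q)) ∧ ◇p):
1. ¬◇(¬((¬r ∧ p) → (¬q ∨ q)) ∧ ◇p), 0
2. ¬(¬((¬r ∧ p) → (¬q ∨ q)) ∧ ◇p), 0
3. ¬◇p, 0
4. ¬p, 0
Accessibility: 0R0
The negation has an open branch (countermodel exists).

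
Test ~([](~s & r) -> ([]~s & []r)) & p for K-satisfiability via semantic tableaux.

No, unsatisfiable

1. ~([](~s & r) -> ([]~s & []r)) & p, u
2. ~([](~s & r) -> ([]~s & []r)), u
3. p, u
4. [](~s & r), u
5. ~([]~s & []r), u
6. ~[]r, u
7. ~r, v
8. ~s & r, v
9. ~s, v
10. r, v
Accessibility: uRv
Branch closes: r and ~r both at v.
All branches of the tableau close; one closing branch shown above.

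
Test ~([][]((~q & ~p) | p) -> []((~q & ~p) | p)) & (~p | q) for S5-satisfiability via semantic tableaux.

Unsatisfiable

1. ~([][]((~q & ~p) | p) -> []((~q & ~p) | p)) & (~p | q), 0
2. ~([][]((~q & ~p) | p) -> []((~q & ~p) | p)), 0   [&-rule on 1]
3. ~p | q, 0   [&-rule on 1]
4. [][]((~q & ~p) | p), 0   [~->-rule on 2]
5. ~[]((~q & ~p) | p), 0   [~->-rule on 2]
6. []((~q & ~p) | p), 0   [[]-rule on 4 via 0R0]
7. (~q & ~p) | p, 0   [[]-rule on 6 via 0R0]
8. ~p, 0   [|-rule on 3 (branches; this branch)]
9. ~q & ~p, 0   [|-rule on 7 (branches; this branch)]
10. ~q, 0   [&-rule on 9]
11. ~((~q & ~p) | p), 1   [~[]-rule on 5: fresh world 1, 0R1]
12. ~(~q & ~p), 1   [~|-rule on 11]
13. ~p, 1   [~|-rule on 11]
14. []((~q & ~p) | p), 1   [[]-rule on 4 via 0R1]
15. (~q & ~p) | p, 1   [[]-rule on 6 via 0R1]
16. q, 1   [~&-rule on 12 (branches; this branch)]
17. ~q & ~p, 1   [|-rule on 15 (branches; this branch)]
18. ~q, 1   [&-rule on 17]
Accessibility: 0R0, 0R1, 1R0, 1R1
Branch closes: q and ~q both at 1.
All branches of the tableau close; one closing branch shown above.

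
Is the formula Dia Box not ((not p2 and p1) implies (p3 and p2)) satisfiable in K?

1. Dia Box not ((not p2 and p1) implies (p3 and p2)), 0
2. Box not ((not p2 and p1) implies (p3 and p2)), 1   [Dia-rule on 1: fresh world 1, 0R1]
Accessibility: 0R1

Yes, satisfiable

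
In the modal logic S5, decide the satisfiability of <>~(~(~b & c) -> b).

1. <>~(~(~b & c) -> b), u
2. ~(~(~b & c) -> b), v
3. ~(~b & c), v
4. ~b, v
5. ~c, v
Accessibility: uRu, uRv, vRu, vRv

Yes, satisfiable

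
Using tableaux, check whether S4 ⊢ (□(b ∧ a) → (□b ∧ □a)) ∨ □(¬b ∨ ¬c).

Tableau for the negation ¬((□(b ∧ a) → (□b ∧ □a)) ∨ □(¬b ∨ ¬c)):
1. ¬((□(b ∧ a) → (□b ∧ □a)) ∨ □(¬b ∨ ¬c)), 0
2. ¬(□(b ∧ a) → (□b ∧ □a)), 0
3. ¬□(¬b ∨ ¬c), 0
4. □(b ∧ a), 0
5. ¬(□b ∧ □a), 0
6. b ∧ a, 0
7. b, 0
8. a, 0
9. ¬□a, 0
10. ¬(¬b ∨ ¬c), 1
11. b, 1
12. c, 1
13. b ∧ a, 1
14. a, 1
15. ¬a, 2
16. b ∧ a, 2
17. b, 2
18. a, 2
Accessibility: 0R0, 0R1, 0R2, 1R1, 2R2
Branch closes: a and ¬a both at 2.
All branches of the negation close; one closing branch shown above.

Valid in S4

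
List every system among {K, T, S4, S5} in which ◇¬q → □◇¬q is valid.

S5-tableau for the negation ¬(◇¬q → □◇¬q):
1. ¬(◇¬q → □◇¬q), w0
2. ◇¬q, w0   [¬→-rule on 1]
3. ¬□◇¬q, w0   [¬→-rule on 1]
4. ¬q, w1   [◇-rule on 2: fresh world w1, w0Rw1]
5. ¬◇¬q, w2   [¬□-rule on 3: fresh world w2, w0Rw2]
6. q, w0   [¬◇-rule on 5 via w2Rw0]
7. q, w1   [¬◇-rule on 5 via w2Rw1]
Accessibility: w0Rw0, w0Rw1, w0Rw2, w1Rw0, w1Rw1, w1Rw2, w2Rw0, w2Rw1, w2Rw2
Branch closes: q and ¬q both at w1.
Every branch closes (one shown): valid in S5.
S4-tableau for the negation ¬(◇¬q → □◇¬q):
1. ¬(◇¬q → □◇¬q), w0
2. ◇¬q, w0   [¬→-rule on 1]
3. ¬□◇¬q, w0   [¬→-rule on 1]
4. ¬q, w1   [◇-rule on 2: fresh world w1, w0Rw1]
5. ¬◇¬q, w2   [¬□-rule on 3: fresh world w2, w0Rw2]
6. q, w2   [¬◇-rule on 5 via w2Rw2]
Accessibility: w0Rw0, w0Rw1, w0Rw2, w1Rw1, w2Rw2
Complete open branch: countermodel on an S4-frame, so not valid in S4, nor in K, T (the same frame is also a K-frame and a T-frame).

S5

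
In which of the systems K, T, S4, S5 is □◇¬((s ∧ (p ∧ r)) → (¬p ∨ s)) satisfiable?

T-tableau for the formula:
1. □◇¬((s ∧ (p ∧ r)) → (¬p ∨ s)), w0
2. ◇¬((s ∧ (p ∧ r)) → (¬p ∨ s)), w0   [□-rule on 1 via w0Rw0]
3. ¬((s ∧ (p ∧ r)) → (¬p ∨ s)), w1   [◇-rule on 2: fresh world w1, w0Rw1]
4. s ∧ (p ∧ r), w1   [¬→-rule on 3]
5. ¬(¬p ∨ s), w1   [¬→-rule on 3]
6. s, w1   [∧-rule on 4]
7. p ∧ r, w1   [∧-rule on 4]
8. p, w1   [¬∨-rule on 5]
9. ¬s, w1   [¬∨-rule on 5]
Accessibility: w0Rw0, w0Rw1, w1Rw1
Branch closes: s and ¬s both at w1.
Every branch closes (one shown): unsatisfiable in T, hence also in S4, S5 (every S4/S5-frame is a T-frame).
K-tableau for the formula:
1. □◇¬((s ∧ (p ∧ r)) → (¬p ∨ s)), w0
Complete open branch: satisfiable in K.

K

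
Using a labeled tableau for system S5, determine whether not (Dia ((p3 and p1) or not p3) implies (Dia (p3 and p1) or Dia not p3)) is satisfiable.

No, unsatisfiable

1. not (Dia ((p3 and p1) or not p3) implies (Dia (p3 and p1) or Dia not p3)), w0
2. Dia ((p3 and p1) or not p3), w0   [neg-implies-rule on 1]
3. not (Dia (p3 and p1) or Dia not p3), w0   [neg-implies-rule on 1]
4. not Dia (p3 and p1), w0   [neg-or-rule on 3]
5. not Dia not p3, w0   [neg-or-rule on 3]
6. not (p3 and p1), w0   [neg-Dia-rule on 4 via w0Rw0]
7. p3, w0   [neg-Dia-rule on 5 via w0Rw0]
8. not p1, w0   [neg-and-rule on 6 (branches; this branch)]
9. (p3 and p1) or not p3, w1   [Dia-rule on 2: fresh world w1, w0Rw1]
10. not (p3 and p1), w1   [neg-Dia-rule on 4 via w0Rw1]
11. p3, w1   [neg-Dia-rule on 5 via w0Rw1]
12. p3 and p1, w1   [or-rule on 9 (branches; this branch)]
13. p1, w1   [and-rule on 12]
14. not p1, w1   [neg-and-rule on 10 (branches; this branch)]
Accessibility: w0Rw0, w0Rw1, w1Rw0, w1Rw1
Branch closes: p1 and not p1 both at w1.
All branches of the tableau close; one closing branch shown above.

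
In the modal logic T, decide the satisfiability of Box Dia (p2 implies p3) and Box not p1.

Yes, satisfiable

1. Box Dia (p2 implies p3) and Box not p1, 0
2. Box Dia (p2 implies p3), 0
3. Box not p1, 0
4. Dia (p2 implies p3), 0
5. not p1, 0
6. p2 implies p3, 1
7. Dia (p2 implies p3), 1
8. not p1, 1
9. p3, 1
10. p2 implies p3, 2
11. p3, 2
Accessibility: 0R0, 0R1, 1R1, 1R2, 2R2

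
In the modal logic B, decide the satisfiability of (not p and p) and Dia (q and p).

1. (not p and p) and Dia (q and p), 0
2. not p and p, 0   [and-rule on 1]
3. Dia (q and p), 0   [and-rule on 1]
4. not p, 0   [and-rule on 2]
5. p, 0   [and-rule on 2]
Accessibility: 0R0
Branch closes: p and not p both at 0.
(One branch shown.) All branches close.

Unsatisfiable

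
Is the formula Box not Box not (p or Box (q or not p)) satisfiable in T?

1. Box not Box not (p or Box (q or not p)), w0
2. not Box not (p or Box (q or not p)), w0   [Box-rule on 1 via w0Rw0]
3. p or Box (q or not p), w1   [neg-Box-rule on 2: fresh world w1, w0Rw1]
4. not Box not (p or Box (q or not p)), w1   [Box-rule on 1 via w0Rw1]
5. Box (q or not p), w1   [or-rule on 3 (branches; this branch)]
6. q or not p, w1   [Box-rule on 5 via w1Rw1]
7. not p, w1   [or-rule on 6 (branches; this branch)]
8. p or Box (q or not p), w2   [neg-Box-rule on 4: fresh world w2, w1Rw2]
9. q or not p, w2   [Box-rule on 5 via w1Rw2]
10. Box (q or not p), w2   [or-rule on 8 (branches; this branch)]
11. not p, w2   [or-rule on 9 (branches; this branch)]
Accessibility: w0Rw0, w0Rw1, w1Rw1, w1Rw2, w2Rw2

Satisfiable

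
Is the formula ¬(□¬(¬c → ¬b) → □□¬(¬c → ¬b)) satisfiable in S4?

Unsatisfiable (every branch closes)

1. ¬(□¬(¬c → ¬b) → □□¬(¬c → ¬b)), w0
2. □¬(¬c → ¬b), w0
3. ¬□□¬(¬c → ¬b), w0
4. ¬(¬c → ¬b), w0
5. ¬c, w0
6. b, w0
7. ¬□¬(¬c → ¬b), w1
8. ¬(¬c → ¬b), w1
9. ¬c, w1
10. b, w1
11. ¬c → ¬b, w2
12. ¬(¬c → ¬b), w2
13. ¬c, w2
14. b, w2
15. ¬b, w2
Accessibility: w0Rw0, w0Rw1, w0Rw2, w1Rw1, w1Rw2, w2Rw2
Branch closes: b and ¬b both at w2.
(One branch shown.) All branches close.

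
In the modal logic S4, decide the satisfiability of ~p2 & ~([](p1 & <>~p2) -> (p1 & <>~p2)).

Unsatisfiable

1. ~p2 & ~([](p1 & <>~p2) -> (p1 & <>~p2)), w0
2. ~p2, w0
3. ~([](p1 & <>~p2) -> (p1 & <>~p2)), w0
4. [](p1 & <>~p2), w0
5. ~(p1 & <>~p2), w0
6. p1 & <>~p2, w0
7. p1, w0
8. <>~p2, w0
9. ~<>~p2, w0
10. p2, w0
Accessibility: w0Rw0
Branch closes: p2 and ~p2 both at w0.
(One branch shown.) All branches close.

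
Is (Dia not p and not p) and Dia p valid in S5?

Tableau for the negation not ((Dia not p and not p) and Dia p):
1. not ((Dia not p and not p) and Dia p), u
2. not Dia p, u   [neg-and-rule on 1 (branches; this branch)]
3. not p, u   [neg-Dia-rule on 2 via uRu]
Accessibility: uRu
The negation has an open branch (countermodel exists).

Not valid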